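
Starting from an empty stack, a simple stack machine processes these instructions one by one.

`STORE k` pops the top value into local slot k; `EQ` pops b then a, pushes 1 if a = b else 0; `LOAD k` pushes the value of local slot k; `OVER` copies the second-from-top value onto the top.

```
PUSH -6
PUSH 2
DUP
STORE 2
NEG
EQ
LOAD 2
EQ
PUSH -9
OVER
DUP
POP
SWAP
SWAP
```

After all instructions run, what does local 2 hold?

2

PUSH -6 -> -6
PUSH 2  -> -6 2
DUP     -> -6 2 2
STORE 2 -> -6 2
NEG     -> -6 -2
EQ      -> 0
LOAD 2  -> 0 2
EQ      -> 0
PUSH -9 -> 0 -9
OVER    -> 0 -9 0
DUP     -> 0 -9 0 0
POP     -> 0 -9 0
SWAP    -> 0 0 -9
SWAP    -> 0 -9 0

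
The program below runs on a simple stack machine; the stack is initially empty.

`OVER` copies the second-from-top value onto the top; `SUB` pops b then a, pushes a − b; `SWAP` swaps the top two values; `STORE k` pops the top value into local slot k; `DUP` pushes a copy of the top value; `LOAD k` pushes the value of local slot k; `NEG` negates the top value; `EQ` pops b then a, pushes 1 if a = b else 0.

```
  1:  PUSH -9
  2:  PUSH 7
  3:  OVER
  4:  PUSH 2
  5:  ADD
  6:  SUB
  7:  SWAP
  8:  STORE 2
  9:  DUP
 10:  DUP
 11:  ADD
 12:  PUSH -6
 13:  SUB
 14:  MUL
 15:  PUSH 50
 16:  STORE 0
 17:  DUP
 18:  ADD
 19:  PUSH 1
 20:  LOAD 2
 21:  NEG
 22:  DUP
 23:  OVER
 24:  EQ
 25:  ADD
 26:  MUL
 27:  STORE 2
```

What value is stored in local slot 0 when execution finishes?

50

PUSH -9 → -9
PUSH 7  → -9 7
OVER    → -9 7 -9
PUSH 2  → -9 7 -9 2
ADD     → -9 7 -7
SUB     → -9 14
SWAP    → 14 -9
STORE 2 → 14
DUP     → 14 14
DUP     → 14 14 14
ADD     → 14 28
PUSH -6 → 14 28 -6
SUB     → 14 34
MUL     → 476
PUSH 50 → 476 50
STORE 0 → 476
DUP     → 476 476
ADD     → 952
PUSH 1  → 952 1
LOAD 2  → 952 1 -9
NEG     → 952 1 9
DUP     → 952 1 9 9
OVER    → 952 1 9 9 9
EQ      → 952 1 9 1
ADD     → 952 1 10
MUL     → 952 10
STORE 2 → 952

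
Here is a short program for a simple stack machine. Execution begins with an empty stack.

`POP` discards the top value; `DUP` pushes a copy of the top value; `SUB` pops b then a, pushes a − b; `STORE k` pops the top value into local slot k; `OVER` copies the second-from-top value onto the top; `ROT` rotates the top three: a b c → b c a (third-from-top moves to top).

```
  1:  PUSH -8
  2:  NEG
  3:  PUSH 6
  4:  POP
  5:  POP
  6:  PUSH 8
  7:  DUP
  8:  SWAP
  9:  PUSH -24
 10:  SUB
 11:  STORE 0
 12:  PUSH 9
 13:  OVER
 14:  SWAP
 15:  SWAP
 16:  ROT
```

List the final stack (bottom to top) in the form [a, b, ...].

PUSH -8  : -8
NEG      : 8
PUSH 6   : 8 6
POP      : 8
POP      : (empty)
PUSH 8   : 8
DUP      : 8 8
SWAP     : 8 8
PUSH -24 : 8 8 -24
SUB      : 8 32
STORE 0  : 8
PUSH 9   : 8 9
OVER     : 8 9 8
SWAP     : 8 8 9
SWAP     : 8 9 8
ROT      : 9 8 8

[9, 8, 8]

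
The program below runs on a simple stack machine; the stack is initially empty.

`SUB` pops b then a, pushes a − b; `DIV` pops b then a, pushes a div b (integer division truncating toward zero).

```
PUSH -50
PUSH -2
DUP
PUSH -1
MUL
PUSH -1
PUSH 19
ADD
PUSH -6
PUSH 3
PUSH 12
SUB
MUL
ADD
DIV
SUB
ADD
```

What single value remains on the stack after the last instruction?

PUSH -50 → -50
PUSH -2  → -50 -2
DUP      → -50 -2 -2
PUSH -1  → -50 -2 -2 -1
MUL      → -50 -2 2
PUSH -1  → -50 -2 2 -1
PUSH 19  → -50 -2 2 -1 19
ADD      → -50 -2 2 18
PUSH -6  → -50 -2 2 18 -6
PUSH 3   → -50 -2 2 18 -6 3
PUSH 12  → -50 -2 2 18 -6 3 12
SUB      → -50 -2 2 18 -6 -9
MUL      → -50 -2 2 18 54
ADD      → -50 -2 2 72
DIV      → -50 -2 0
SUB      → -50 -2
ADD      → -52

-52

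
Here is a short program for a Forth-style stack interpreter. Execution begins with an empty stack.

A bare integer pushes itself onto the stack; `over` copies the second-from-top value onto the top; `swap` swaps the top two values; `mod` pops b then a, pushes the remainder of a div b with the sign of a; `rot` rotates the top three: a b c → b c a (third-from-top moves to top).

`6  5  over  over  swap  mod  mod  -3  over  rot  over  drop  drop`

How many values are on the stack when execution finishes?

6    : [6]
5    : [6, 5]
over : [6, 5, 6]
over : [6, 5, 6, 5]
swap : [6, 5, 5, 6]
mod  : [6, 5, 5]
mod  : [6, 0]
-3   : [6, 0, -3]
over : [6, 0, -3, 0]
rot  : [6, -3, 0, 0]
over : [6, -3, 0, 0, 0]
drop : [6, -3, 0, 0]
drop : [6, -3, 0]

3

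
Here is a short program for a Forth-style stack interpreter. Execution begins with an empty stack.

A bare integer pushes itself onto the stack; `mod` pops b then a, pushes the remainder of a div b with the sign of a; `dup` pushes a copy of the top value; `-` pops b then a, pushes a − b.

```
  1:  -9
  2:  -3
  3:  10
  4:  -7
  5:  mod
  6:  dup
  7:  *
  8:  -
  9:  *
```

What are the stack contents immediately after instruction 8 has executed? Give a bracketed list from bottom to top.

[-9, -12]

-9  : -9
-3  : -9 -3
10  : -9 -3 10
-7  : -9 -3 10 -7
mod : -9 -3 3
dup : -9 -3 3 3
*   : -9 -3 9
-   : -9 -12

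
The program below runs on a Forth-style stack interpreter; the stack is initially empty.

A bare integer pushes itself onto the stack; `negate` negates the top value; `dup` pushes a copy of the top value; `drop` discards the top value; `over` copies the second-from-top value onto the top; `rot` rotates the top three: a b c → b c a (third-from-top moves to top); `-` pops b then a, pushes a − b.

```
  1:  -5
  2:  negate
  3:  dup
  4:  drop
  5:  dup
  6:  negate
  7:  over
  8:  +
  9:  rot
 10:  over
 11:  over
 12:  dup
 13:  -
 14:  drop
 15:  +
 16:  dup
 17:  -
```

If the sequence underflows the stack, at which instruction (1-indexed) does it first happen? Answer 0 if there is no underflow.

-5     → -5
negate → 5
dup    → 5 5
drop   → 5
dup    → 5 5
negate → 5 -5
over   → 5 -5 5
+      → 5 0
rot  — needs 3 operands, stack has 2 → underflow

9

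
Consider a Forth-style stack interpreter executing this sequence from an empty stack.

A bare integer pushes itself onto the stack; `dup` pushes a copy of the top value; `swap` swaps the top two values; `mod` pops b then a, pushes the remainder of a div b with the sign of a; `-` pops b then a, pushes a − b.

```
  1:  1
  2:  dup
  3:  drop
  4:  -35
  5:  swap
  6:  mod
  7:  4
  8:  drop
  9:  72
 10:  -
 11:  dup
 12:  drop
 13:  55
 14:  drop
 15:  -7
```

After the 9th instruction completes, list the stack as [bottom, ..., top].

[0, 72]

1    : [1]
dup  : [1, 1]
drop : [1]
-35  : [1, -35]
swap : [-35, 1]
mod  : [0]
4    : [0, 4]
drop : [0]
72   : [0, 72]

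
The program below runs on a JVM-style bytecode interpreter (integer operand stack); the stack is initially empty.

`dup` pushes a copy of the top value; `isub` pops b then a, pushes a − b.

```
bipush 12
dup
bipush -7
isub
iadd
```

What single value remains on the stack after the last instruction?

bipush 12 -> 12
dup       -> 12 12
bipush -7 -> 12 12 -7
isub      -> 12 19
iadd      -> 31

31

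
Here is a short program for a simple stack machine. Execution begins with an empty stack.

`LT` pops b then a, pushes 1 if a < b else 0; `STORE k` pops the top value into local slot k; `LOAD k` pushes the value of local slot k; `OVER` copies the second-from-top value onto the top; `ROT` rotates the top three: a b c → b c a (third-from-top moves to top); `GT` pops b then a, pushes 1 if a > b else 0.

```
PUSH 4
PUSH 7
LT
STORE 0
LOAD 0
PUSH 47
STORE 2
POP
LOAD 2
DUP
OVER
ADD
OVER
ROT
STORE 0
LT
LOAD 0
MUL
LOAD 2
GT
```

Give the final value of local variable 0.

PUSH 4  -> [4]
PUSH 7  -> [4, 7]
LT      -> [1]
STORE 0 -> []
LOAD 0  -> [1]
PUSH 47 -> [1, 47]
STORE 2 -> [1]
POP     -> []
LOAD 2  -> [47]
DUP     -> [47, 47]
OVER    -> [47, 47, 47]
ADD     -> [47, 94]
OVER    -> [47, 94, 47]
ROT     -> [94, 47, 47]
STORE 0 -> [94, 47]
LT      -> [0]
LOAD 0  -> [0, 47]
MUL     -> [0]
LOAD 2  -> [0, 47]
GT      -> [0]

47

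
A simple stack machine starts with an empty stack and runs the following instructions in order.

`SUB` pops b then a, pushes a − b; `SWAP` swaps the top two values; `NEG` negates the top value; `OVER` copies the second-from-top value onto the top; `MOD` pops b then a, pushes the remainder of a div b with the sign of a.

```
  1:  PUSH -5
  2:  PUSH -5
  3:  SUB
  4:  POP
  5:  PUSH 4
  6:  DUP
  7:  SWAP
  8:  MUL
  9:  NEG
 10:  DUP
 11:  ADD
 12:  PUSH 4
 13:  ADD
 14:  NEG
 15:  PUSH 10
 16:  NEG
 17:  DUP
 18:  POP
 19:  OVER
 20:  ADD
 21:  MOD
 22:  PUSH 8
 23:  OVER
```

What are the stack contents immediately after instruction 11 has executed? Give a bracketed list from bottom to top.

[-32]

PUSH -5  -5
PUSH -5  -5 -5
SUB      0
POP      (empty)
PUSH 4   4
DUP      4 4
SWAP     4 4
MUL      16
NEG      -16
DUP      -16 -16
ADD      -32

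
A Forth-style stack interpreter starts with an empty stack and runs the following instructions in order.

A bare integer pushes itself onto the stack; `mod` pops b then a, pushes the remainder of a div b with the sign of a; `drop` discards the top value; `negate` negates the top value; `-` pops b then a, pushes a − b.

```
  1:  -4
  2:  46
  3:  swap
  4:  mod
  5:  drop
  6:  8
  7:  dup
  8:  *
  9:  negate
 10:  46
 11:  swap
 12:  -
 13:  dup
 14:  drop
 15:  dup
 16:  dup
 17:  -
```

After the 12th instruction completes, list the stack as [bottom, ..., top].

[110]

-4     -> [-4]
46     -> [-4, 46]
swap   -> [46, -4]
mod    -> [2]
drop   -> []
8      -> [8]
dup    -> [8, 8]
*      -> [64]
negate -> [-64]
46     -> [-64, 46]
swap   -> [46, -64]
-      -> [110]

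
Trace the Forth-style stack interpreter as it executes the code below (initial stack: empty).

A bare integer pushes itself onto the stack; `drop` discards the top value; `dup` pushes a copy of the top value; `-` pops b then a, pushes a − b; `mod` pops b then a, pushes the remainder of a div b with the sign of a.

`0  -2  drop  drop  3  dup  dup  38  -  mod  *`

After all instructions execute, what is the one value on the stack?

9

0    → [0]
-2   → [0, -2]
drop → [0]
drop → []
3    → [3]
dup  → [3, 3]
dup  → [3, 3, 3]
38   → [3, 3, 3, 38]
-    → [3, 3, -35]
mod  → [3, 3]
*    → [9]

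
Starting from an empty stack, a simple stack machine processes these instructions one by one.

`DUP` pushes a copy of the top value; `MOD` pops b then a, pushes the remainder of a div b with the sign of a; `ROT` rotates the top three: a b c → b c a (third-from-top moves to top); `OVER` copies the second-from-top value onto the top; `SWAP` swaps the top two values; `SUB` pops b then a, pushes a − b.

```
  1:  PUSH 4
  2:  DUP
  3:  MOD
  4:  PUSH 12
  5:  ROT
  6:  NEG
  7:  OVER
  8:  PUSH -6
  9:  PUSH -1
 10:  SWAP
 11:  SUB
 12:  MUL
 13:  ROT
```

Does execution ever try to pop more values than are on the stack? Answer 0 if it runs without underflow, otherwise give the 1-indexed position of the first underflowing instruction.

5

PUSH 4  -> 4
DUP     -> 4 4
MOD     -> 0
PUSH 12 -> 0 12
ROT  — needs 3 operands, stack has 2 → underflow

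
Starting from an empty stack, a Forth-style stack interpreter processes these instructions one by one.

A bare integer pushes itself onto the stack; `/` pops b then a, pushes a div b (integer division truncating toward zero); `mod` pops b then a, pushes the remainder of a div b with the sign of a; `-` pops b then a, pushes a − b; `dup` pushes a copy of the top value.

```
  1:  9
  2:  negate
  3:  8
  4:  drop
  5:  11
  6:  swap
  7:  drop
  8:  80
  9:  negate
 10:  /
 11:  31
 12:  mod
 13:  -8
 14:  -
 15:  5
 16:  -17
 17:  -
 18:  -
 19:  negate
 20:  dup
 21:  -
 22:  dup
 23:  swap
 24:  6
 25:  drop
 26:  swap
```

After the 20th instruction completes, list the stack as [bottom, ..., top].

9      : 9
negate : -9
8      : -9 8
drop   : -9
11     : -9 11
swap   : 11 -9
drop   : 11
80     : 11 80
negate : 11 -80
/      : 0
31     : 0 31
mod    : 0
-8     : 0 -8
-      : 8
5      : 8 5
-17    : 8 5 -17
-      : 8 22
-      : -14
negate : 14
dup    : 14 14

[14, 14]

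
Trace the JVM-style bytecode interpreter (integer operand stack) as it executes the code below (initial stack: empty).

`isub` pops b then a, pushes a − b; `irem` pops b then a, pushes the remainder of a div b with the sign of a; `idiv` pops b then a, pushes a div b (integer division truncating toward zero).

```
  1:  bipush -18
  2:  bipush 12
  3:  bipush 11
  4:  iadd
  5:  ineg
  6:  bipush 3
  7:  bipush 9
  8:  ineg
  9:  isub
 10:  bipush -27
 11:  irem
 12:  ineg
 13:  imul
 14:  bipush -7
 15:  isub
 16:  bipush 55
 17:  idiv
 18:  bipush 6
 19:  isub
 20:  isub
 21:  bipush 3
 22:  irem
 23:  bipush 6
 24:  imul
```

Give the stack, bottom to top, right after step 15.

bipush -18 : [-18]
bipush 12  : [-18, 12]
bipush 11  : [-18, 12, 11]
iadd       : [-18, 23]
ineg       : [-18, -23]
bipush 3   : [-18, -23, 3]
bipush 9   : [-18, -23, 3, 9]
ineg       : [-18, -23, 3, -9]
isub       : [-18, -23, 12]
bipush -27 : [-18, -23, 12, -27]
irem       : [-18, -23, 12]
ineg       : [-18, -23, -12]
imul       : [-18, 276]
bipush -7  : [-18, 276, -7]
isub       : [-18, 283]

[-18, 283]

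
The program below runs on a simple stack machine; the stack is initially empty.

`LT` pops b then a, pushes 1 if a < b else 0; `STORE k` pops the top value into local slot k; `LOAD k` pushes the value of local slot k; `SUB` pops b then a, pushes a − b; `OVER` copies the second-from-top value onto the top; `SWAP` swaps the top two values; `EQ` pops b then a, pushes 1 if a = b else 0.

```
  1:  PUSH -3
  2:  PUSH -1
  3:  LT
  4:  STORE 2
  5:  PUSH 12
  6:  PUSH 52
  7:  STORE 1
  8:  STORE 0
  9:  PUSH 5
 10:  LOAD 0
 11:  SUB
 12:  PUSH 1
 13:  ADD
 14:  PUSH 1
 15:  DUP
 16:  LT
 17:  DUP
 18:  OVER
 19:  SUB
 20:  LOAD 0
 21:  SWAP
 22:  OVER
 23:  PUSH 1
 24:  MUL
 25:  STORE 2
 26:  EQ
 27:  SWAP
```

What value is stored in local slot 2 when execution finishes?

PUSH -3 : -3
PUSH -1 : -3 -1
LT      : 1
STORE 2 : (empty)
PUSH 12 : 12
PUSH 52 : 12 52
STORE 1 : 12
STORE 0 : (empty)
PUSH 5  : 5
LOAD 0  : 5 12
SUB     : -7
PUSH 1  : -7 1
ADD     : -6
PUSH 1  : -6 1
DUP     : -6 1 1
LT      : -6 0
DUP     : -6 0 0
OVER    : -6 0 0 0
SUB     : -6 0 0
LOAD 0  : -6 0 0 12
SWAP    : -6 0 12 0
OVER    : -6 0 12 0 12
PUSH 1  : -6 0 12 0 12 1
MUL     : -6 0 12 0 12
STORE 2 : -6 0 12 0
EQ      : -6 0 0
SWAP    : -6 0 0

12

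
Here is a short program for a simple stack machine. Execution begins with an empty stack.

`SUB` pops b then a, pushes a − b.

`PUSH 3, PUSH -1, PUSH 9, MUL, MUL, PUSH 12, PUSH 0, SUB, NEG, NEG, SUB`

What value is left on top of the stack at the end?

-39

PUSH 3  -> 3
PUSH -1 -> 3 -1
PUSH 9  -> 3 -1 9
MUL     -> 3 -9
MUL     -> -27
PUSH 12 -> -27 12
PUSH 0  -> -27 12 0
SUB     -> -27 12
NEG     -> -27 -12
NEG     -> -27 12
SUB     -> -39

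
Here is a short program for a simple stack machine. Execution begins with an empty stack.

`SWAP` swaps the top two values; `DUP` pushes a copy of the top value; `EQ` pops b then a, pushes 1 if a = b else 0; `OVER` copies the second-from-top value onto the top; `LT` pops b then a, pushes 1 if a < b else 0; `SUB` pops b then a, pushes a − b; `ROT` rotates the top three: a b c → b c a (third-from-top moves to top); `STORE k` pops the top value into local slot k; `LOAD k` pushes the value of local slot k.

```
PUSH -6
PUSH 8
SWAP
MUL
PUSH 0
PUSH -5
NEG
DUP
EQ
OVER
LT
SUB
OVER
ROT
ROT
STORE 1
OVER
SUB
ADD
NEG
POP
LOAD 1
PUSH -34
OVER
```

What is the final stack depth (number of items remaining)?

PUSH -6  -> [-6]
PUSH 8   -> [-6, 8]
SWAP     -> [8, -6]
MUL      -> [-48]
PUSH 0   -> [-48, 0]
PUSH -5  -> [-48, 0, -5]
NEG      -> [-48, 0, 5]
DUP      -> [-48, 0, 5, 5]
EQ       -> [-48, 0, 1]
OVER     -> [-48, 0, 1, 0]
LT       -> [-48, 0, 0]
SUB      -> [-48, 0]
OVER     -> [-48, 0, -48]
ROT      -> [0, -48, -48]
ROT      -> [-48, -48, 0]
STORE 1  -> [-48, -48]
OVER     -> [-48, -48, -48]
SUB      -> [-48, 0]
ADD      -> [-48]
NEG      -> [48]
POP      -> []
LOAD 1   -> [0]
PUSH -34 -> [0, -34]
OVER     -> [0, -34, 0]

3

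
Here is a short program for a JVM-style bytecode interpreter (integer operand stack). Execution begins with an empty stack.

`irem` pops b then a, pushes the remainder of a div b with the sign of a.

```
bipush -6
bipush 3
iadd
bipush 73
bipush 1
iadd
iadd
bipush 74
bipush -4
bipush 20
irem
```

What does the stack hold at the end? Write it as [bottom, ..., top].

[71, 74, -4]

bipush -6 : [-6]
bipush 3  : [-6, 3]
iadd      : [-3]
bipush 73 : [-3, 73]
bipush 1  : [-3, 73, 1]
iadd      : [-3, 74]
iadd      : [71]
bipush 74 : [71, 74]
bipush -4 : [71, 74, -4]
bipush 20 : [71, 74, -4, 20]
irem      : [71, 74, -4]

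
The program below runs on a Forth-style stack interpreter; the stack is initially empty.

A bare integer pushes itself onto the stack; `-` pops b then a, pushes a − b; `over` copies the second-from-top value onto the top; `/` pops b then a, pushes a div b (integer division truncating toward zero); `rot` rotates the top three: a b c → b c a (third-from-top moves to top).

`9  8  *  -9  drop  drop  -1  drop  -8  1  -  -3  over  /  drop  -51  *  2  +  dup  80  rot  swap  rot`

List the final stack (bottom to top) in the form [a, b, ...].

[461, 80, 461]

9    → 9
8    → 9 8
*    → 72
-9   → 72 -9
drop → 72
drop → (empty)
-1   → -1
drop → (empty)
-8   → -8
1    → -8 1
-    → -9
-3   → -9 -3
over → -9 -3 -9
/    → -9 0
drop → -9
-51  → -9 -51
*    → 459
2    → 459 2
+    → 461
dup  → 461 461
80   → 461 461 80
rot  → 461 80 461
swap → 461 461 80
rot  → 461 80 461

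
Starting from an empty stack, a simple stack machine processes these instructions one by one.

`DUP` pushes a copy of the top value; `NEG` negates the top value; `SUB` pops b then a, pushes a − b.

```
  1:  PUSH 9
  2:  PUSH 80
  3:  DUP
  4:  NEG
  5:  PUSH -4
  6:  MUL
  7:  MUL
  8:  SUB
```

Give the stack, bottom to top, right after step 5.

[9, 80, -80, -4]

PUSH 9  : [9]
PUSH 80 : [9, 80]
DUP     : [9, 80, 80]
NEG     : [9, 80, -80]
PUSH -4 : [9, 80, -80, -4]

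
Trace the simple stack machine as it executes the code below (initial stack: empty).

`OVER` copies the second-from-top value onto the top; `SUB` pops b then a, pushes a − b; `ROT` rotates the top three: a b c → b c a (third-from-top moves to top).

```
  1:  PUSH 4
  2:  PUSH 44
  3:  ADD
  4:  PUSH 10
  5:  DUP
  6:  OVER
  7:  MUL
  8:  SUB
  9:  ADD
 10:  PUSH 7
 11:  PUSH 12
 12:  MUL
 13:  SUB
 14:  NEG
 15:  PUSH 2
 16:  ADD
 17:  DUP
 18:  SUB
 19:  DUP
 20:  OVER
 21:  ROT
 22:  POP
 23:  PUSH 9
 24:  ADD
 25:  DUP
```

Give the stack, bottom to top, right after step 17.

PUSH 4   [4]
PUSH 44  [4, 44]
ADD      [48]
PUSH 10  [48, 10]
DUP      [48, 10, 10]
OVER     [48, 10, 10, 10]
MUL      [48, 10, 100]
SUB      [48, -90]
ADD      [-42]
PUSH 7   [-42, 7]
PUSH 12  [-42, 7, 12]
MUL      [-42, 84]
SUB      [-126]
NEG      [126]
PUSH 2   [126, 2]
ADD      [128]
DUP      [128, 128]

[128, 128]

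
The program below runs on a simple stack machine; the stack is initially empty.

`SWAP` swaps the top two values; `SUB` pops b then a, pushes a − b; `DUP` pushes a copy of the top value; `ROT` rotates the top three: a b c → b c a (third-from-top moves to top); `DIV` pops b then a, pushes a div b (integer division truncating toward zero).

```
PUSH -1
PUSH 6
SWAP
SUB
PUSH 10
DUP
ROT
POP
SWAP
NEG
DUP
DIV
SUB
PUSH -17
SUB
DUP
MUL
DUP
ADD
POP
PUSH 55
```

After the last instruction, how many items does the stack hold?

PUSH -1  → -1
PUSH 6   → -1 6
SWAP     → 6 -1
SUB      → 7
PUSH 10  → 7 10
DUP      → 7 10 10
ROT      → 10 10 7
POP      → 10 10
SWAP     → 10 10
NEG      → 10 -10
DUP      → 10 -10 -10
DIV      → 10 1
SUB      → 9
PUSH -17 → 9 -17
SUB      → 26
DUP      → 26 26
MUL      → 676
DUP      → 676 676
ADD      → 1352
POP      → (empty)
PUSH 55  → 55

1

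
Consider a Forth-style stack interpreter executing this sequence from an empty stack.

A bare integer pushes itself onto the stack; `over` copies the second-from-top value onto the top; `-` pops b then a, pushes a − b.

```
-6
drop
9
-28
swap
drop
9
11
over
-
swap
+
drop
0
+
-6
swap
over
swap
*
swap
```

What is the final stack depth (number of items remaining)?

2

-6   → -6
drop → (empty)
9    → 9
-28  → 9 -28
swap → -28 9
drop → -28
9    → -28 9
11   → -28 9 11
over → -28 9 11 9
-    → -28 9 2
swap → -28 2 9
+    → -28 11
drop → -28
0    → -28 0
+    → -28
-6   → -28 -6
swap → -6 -28
over → -6 -28 -6
swap → -6 -6 -28
*    → -6 168
swap → 168 -6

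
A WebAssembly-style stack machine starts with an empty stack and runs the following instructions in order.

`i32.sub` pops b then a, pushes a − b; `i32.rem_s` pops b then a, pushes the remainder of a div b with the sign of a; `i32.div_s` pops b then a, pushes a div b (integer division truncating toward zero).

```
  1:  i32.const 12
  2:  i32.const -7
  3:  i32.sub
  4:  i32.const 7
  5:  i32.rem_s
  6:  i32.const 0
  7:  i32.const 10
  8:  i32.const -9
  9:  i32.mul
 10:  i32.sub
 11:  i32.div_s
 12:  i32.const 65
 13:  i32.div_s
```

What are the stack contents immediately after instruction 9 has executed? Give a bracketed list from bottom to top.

i32.const 12  [12]
i32.const -7  [12, -7]
i32.sub       [19]
i32.const 7   [19, 7]
i32.rem_s     [5]
i32.const 0   [5, 0]
i32.const 10  [5, 0, 10]
i32.const -9  [5, 0, 10, -9]
i32.mul       [5, 0, -90]

[5, 0, -90]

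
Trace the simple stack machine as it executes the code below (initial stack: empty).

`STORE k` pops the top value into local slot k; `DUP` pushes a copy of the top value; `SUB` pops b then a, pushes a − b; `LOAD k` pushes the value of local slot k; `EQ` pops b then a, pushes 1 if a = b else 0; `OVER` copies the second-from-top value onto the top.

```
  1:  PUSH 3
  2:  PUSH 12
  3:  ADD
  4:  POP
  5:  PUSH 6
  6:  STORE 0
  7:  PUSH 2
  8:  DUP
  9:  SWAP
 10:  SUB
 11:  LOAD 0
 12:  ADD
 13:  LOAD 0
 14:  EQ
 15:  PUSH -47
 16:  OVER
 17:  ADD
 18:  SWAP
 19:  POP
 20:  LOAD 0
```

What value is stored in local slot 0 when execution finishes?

6

PUSH 3   -> 3
PUSH 12  -> 3 12
ADD      -> 15
POP      -> (empty)
PUSH 6   -> 6
STORE 0  -> (empty)
PUSH 2   -> 2
DUP      -> 2 2
SWAP     -> 2 2
SUB      -> 0
LOAD 0   -> 0 6
ADD      -> 6
LOAD 0   -> 6 6
EQ       -> 1
PUSH -47 -> 1 -47
OVER     -> 1 -47 1
ADD      -> 1 -46
SWAP     -> -46 1
POP      -> -46
LOAD 0   -> -46 6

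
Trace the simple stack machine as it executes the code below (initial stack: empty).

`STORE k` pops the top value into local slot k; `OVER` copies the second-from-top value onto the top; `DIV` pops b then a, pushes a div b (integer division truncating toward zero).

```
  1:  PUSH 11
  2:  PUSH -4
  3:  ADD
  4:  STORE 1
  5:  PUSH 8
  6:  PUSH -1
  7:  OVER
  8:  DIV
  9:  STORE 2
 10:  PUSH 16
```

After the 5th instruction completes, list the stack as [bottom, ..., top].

PUSH 11 -> 11
PUSH -4 -> 11 -4
ADD     -> 7
STORE 1 -> (empty)
PUSH 8  -> 8

[8]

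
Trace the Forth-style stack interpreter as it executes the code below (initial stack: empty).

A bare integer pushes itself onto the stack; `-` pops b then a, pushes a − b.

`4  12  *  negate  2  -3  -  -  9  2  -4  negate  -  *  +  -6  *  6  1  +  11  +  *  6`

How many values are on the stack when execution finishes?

4      : [4]
12     : [4, 12]
*      : [48]
negate : [-48]
2      : [-48, 2]
-3     : [-48, 2, -3]
-      : [-48, 5]
-      : [-53]
9      : [-53, 9]
2      : [-53, 9, 2]
-4     : [-53, 9, 2, -4]
negate : [-53, 9, 2, 4]
-      : [-53, 9, -2]
*      : [-53, -18]
+      : [-71]
-6     : [-71, -6]
*      : [426]
6      : [426, 6]
1      : [426, 6, 1]
+      : [426, 7]
11     : [426, 7, 11]
+      : [426, 18]
*      : [7668]
6      : [7668, 6]

2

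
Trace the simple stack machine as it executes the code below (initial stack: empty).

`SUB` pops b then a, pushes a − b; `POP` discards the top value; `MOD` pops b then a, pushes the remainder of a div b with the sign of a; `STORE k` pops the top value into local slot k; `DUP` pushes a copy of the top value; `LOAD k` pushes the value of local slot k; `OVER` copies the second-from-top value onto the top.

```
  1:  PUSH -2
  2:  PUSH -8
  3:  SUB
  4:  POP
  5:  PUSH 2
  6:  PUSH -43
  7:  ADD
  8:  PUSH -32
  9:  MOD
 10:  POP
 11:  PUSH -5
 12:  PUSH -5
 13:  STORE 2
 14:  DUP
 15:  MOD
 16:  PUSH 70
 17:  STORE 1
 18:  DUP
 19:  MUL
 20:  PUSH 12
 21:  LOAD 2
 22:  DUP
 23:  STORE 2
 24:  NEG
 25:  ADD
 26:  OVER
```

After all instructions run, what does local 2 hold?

PUSH -2   [-2]
PUSH -8   [-2, -8]
SUB       [6]
POP       []
PUSH 2    [2]
PUSH -43  [2, -43]
ADD       [-41]
PUSH -32  [-41, -32]
MOD       [-9]
POP       []
PUSH -5   [-5]
PUSH -5   [-5, -5]
STORE 2   [-5]
DUP       [-5, -5]
MOD       [0]
PUSH 70   [0, 70]
STORE 1   [0]
DUP       [0, 0]
MUL       [0]
PUSH 12   [0, 12]
LOAD 2    [0, 12, -5]
DUP       [0, 12, -5, -5]
STORE 2   [0, 12, -5]
NEG       [0, 12, 5]
ADD       [0, 17]
OVER      [0, 17, 0]

-5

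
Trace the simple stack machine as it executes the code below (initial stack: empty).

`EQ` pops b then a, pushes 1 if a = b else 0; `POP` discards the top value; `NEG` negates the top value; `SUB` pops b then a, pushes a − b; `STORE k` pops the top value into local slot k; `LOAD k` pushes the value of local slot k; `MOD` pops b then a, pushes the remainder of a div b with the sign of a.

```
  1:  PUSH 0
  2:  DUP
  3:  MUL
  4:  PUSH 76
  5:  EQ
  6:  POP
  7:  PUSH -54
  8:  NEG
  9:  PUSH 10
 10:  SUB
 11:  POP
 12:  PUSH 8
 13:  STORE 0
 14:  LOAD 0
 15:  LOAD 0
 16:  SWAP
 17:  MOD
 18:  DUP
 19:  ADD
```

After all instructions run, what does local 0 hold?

8

PUSH 0    [0]
DUP       [0, 0]
MUL       [0]
PUSH 76   [0, 76]
EQ        [0]
POP       []
PUSH -54  [-54]
NEG       [54]
PUSH 10   [54, 10]
SUB       [44]
POP       []
PUSH 8    [8]
STORE 0   []
LOAD 0    [8]
LOAD 0    [8, 8]
SWAP      [8, 8]
MOD       [0]
DUP       [0, 0]
ADD       [0]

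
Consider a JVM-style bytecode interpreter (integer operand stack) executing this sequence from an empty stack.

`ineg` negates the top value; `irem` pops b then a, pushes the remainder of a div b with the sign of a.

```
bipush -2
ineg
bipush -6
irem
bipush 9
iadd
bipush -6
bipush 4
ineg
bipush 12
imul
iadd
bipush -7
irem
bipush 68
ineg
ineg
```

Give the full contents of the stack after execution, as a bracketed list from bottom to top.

bipush -2 → [-2]
ineg      → [2]
bipush -6 → [2, -6]
irem      → [2]
bipush 9  → [2, 9]
iadd      → [11]
bipush -6 → [11, -6]
bipush 4  → [11, -6, 4]
ineg      → [11, -6, -4]
bipush 12 → [11, -6, -4, 12]
imul      → [11, -6, -48]
iadd      → [11, -54]
bipush -7 → [11, -54, -7]
irem      → [11, -5]
bipush 68 → [11, -5, 68]
ineg      → [11, -5, -68]
ineg      → [11, -5, 68]

[11, -5, 68]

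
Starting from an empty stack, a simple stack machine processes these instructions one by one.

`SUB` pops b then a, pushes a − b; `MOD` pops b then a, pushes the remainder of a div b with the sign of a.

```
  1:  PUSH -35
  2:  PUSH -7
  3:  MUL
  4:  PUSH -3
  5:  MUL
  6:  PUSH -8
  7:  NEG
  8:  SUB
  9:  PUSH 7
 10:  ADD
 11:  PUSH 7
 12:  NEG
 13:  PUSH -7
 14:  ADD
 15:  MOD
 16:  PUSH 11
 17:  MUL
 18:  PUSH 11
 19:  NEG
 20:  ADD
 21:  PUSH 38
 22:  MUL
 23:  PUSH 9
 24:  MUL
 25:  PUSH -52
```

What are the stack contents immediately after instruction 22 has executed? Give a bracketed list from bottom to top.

PUSH -35 -> [-35]
PUSH -7  -> [-35, -7]
MUL      -> [245]
PUSH -3  -> [245, -3]
MUL      -> [-735]
PUSH -8  -> [-735, -8]
NEG      -> [-735, 8]
SUB      -> [-743]
PUSH 7   -> [-743, 7]
ADD      -> [-736]
PUSH 7   -> [-736, 7]
NEG      -> [-736, -7]
PUSH -7  -> [-736, -7, -7]
ADD      -> [-736, -14]
MOD      -> [-8]
PUSH 11  -> [-8, 11]
MUL      -> [-88]
PUSH 11  -> [-88, 11]
NEG      -> [-88, -11]
ADD      -> [-99]
PUSH 38  -> [-99, 38]
MUL      -> [-3762]

[-3762]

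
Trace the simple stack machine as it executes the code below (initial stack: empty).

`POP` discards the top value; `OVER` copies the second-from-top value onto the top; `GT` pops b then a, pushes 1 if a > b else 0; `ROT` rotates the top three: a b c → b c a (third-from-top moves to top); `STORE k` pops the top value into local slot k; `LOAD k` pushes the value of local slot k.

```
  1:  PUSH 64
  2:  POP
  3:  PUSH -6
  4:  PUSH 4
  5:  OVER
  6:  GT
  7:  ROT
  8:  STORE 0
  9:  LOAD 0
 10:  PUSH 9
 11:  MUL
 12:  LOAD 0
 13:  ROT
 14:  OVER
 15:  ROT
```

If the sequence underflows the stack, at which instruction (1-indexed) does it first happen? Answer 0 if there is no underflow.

7

PUSH 64 : 64
POP     : (empty)
PUSH -6 : -6
PUSH 4  : -6 4
OVER    : -6 4 -6
GT      : -6 1
ROT  — needs 3 operands, stack has 2 → underflow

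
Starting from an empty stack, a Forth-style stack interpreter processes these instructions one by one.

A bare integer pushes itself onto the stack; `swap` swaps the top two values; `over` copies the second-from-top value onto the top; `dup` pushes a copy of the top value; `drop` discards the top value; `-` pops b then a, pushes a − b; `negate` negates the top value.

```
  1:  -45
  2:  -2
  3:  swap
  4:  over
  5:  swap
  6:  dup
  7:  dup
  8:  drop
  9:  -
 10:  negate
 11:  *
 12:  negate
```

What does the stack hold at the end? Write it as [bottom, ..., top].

-45    -> -45
-2     -> -45 -2
swap   -> -2 -45
over   -> -2 -45 -2
swap   -> -2 -2 -45
dup    -> -2 -2 -45 -45
dup    -> -2 -2 -45 -45 -45
drop   -> -2 -2 -45 -45
-      -> -2 -2 0
negate -> -2 -2 0
*      -> -2 0
negate -> -2 0

[-2, 0]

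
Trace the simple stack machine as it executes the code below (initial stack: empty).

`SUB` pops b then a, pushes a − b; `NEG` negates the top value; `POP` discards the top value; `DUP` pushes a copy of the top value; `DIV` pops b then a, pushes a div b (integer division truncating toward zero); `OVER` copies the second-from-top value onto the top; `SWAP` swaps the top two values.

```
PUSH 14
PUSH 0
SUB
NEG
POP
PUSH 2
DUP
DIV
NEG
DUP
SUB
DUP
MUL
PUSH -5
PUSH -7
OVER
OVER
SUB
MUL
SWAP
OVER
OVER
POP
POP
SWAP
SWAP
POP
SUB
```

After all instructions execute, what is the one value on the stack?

14

PUSH 14 -> 14
PUSH 0  -> 14 0
SUB     -> 14
NEG     -> -14
POP     -> (empty)
PUSH 2  -> 2
DUP     -> 2 2
DIV     -> 1
NEG     -> -1
DUP     -> -1 -1
SUB     -> 0
DUP     -> 0 0
MUL     -> 0
PUSH -5 -> 0 -5
PUSH -7 -> 0 -5 -7
OVER    -> 0 -5 -7 -5
OVER    -> 0 -5 -7 -5 -7
SUB     -> 0 -5 -7 2
MUL     -> 0 -5 -14
SWAP    -> 0 -14 -5
OVER    -> 0 -14 -5 -14
OVER    -> 0 -14 -5 -14 -5
POP     -> 0 -14 -5 -14
POP     -> 0 -14 -5
SWAP    -> 0 -5 -14
SWAP    -> 0 -14 -5
POP     -> 0 -14
SUB     -> 14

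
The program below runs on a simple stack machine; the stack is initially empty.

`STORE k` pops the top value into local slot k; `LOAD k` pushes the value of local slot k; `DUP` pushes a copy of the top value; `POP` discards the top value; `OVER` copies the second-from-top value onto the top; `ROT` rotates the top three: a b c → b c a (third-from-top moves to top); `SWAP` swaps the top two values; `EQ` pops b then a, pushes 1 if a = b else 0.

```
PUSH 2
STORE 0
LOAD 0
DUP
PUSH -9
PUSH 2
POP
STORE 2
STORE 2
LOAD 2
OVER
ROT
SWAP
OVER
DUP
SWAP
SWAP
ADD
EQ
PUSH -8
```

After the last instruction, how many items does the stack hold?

PUSH 2   2
STORE 0  (empty)
LOAD 0   2
DUP      2 2
PUSH -9  2 2 -9
PUSH 2   2 2 -9 2
POP      2 2 -9
STORE 2  2 2
STORE 2  2
LOAD 2   2 2
OVER     2 2 2
ROT      2 2 2
SWAP     2 2 2
OVER     2 2 2 2
DUP      2 2 2 2 2
SWAP     2 2 2 2 2
SWAP     2 2 2 2 2
ADD      2 2 2 4
EQ       2 2 0
PUSH -8  2 2 0 -8

4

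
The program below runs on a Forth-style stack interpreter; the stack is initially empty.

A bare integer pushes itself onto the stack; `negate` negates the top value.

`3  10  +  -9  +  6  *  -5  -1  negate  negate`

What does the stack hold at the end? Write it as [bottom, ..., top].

3      → 3
10     → 3 10
+      → 13
-9     → 13 -9
+      → 4
6      → 4 6
*      → 24
-5     → 24 -5
-1     → 24 -5 -1
negate → 24 -5 1
negate → 24 -5 -1

[24, -5, -1]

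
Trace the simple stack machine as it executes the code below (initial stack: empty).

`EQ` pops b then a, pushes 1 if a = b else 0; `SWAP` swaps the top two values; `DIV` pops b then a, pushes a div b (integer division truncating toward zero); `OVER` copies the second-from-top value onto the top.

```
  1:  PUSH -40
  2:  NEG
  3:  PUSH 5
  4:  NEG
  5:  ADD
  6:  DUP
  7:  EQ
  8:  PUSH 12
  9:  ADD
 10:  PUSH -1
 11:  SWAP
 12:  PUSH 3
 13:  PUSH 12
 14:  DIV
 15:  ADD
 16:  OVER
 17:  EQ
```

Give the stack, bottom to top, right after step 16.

PUSH -40  [-40]
NEG       [40]
PUSH 5    [40, 5]
NEG       [40, -5]
ADD       [35]
DUP       [35, 35]
EQ        [1]
PUSH 12   [1, 12]
ADD       [13]
PUSH -1   [13, -1]
SWAP      [-1, 13]
PUSH 3    [-1, 13, 3]
PUSH 12   [-1, 13, 3, 12]
DIV       [-1, 13, 0]
ADD       [-1, 13]
OVER      [-1, 13, -1]

[-1, 13, -1]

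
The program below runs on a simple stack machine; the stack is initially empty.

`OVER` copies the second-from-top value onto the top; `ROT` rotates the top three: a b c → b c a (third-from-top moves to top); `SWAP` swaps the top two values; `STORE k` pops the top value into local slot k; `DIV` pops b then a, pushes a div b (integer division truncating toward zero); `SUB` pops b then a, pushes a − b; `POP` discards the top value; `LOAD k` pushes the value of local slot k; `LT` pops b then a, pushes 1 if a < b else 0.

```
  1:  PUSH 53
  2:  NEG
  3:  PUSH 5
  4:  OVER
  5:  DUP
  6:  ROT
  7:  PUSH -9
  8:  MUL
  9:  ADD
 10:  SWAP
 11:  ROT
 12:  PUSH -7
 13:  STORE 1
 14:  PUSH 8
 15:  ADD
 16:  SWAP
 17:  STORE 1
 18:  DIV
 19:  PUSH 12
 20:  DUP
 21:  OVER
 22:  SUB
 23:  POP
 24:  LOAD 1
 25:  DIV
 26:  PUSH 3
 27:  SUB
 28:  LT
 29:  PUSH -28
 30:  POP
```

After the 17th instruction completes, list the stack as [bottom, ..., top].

PUSH 53 → [53]
NEG     → [-53]
PUSH 5  → [-53, 5]
OVER    → [-53, 5, -53]
DUP     → [-53, 5, -53, -53]
ROT     → [-53, -53, -53, 5]
PUSH -9 → [-53, -53, -53, 5, -9]
MUL     → [-53, -53, -53, -45]
ADD     → [-53, -53, -98]
SWAP    → [-53, -98, -53]
ROT     → [-98, -53, -53]
PUSH -7 → [-98, -53, -53, -7]
STORE 1 → [-98, -53, -53]
PUSH 8  → [-98, -53, -53, 8]
ADD     → [-98, -53, -45]
SWAP    → [-98, -45, -53]
STORE 1 → [-98, -45]

[-98, -45]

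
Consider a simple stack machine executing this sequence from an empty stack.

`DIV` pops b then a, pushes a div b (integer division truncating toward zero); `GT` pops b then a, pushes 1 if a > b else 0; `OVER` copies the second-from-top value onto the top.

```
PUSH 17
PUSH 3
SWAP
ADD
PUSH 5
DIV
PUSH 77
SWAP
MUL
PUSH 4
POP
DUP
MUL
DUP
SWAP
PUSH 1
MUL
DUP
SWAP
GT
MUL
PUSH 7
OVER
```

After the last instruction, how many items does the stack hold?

PUSH 17 -> 17
PUSH 3  -> 17 3
SWAP    -> 3 17
ADD     -> 20
PUSH 5  -> 20 5
DIV     -> 4
PUSH 77 -> 4 77
SWAP    -> 77 4
MUL     -> 308
PUSH 4  -> 308 4
POP     -> 308
DUP     -> 308 308
MUL     -> 94864
DUP     -> 94864 94864
SWAP    -> 94864 94864
PUSH 1  -> 94864 94864 1
MUL     -> 94864 94864
DUP     -> 94864 94864 94864
SWAP    -> 94864 94864 94864
GT      -> 94864 0
MUL     -> 0
PUSH 7  -> 0 7
OVER    -> 0 7 0

3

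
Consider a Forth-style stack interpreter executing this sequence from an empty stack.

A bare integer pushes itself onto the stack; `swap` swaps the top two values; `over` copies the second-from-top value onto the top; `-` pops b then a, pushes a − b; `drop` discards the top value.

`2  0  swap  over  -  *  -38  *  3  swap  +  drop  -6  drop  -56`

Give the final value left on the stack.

-56

2    : [2]
0    : [2, 0]
swap : [0, 2]
over : [0, 2, 0]
-    : [0, 2]
*    : [0]
-38  : [0, -38]
*    : [0]
3    : [0, 3]
swap : [3, 0]
+    : [3]
drop : []
-6   : [-6]
drop : []
-56  : [-56]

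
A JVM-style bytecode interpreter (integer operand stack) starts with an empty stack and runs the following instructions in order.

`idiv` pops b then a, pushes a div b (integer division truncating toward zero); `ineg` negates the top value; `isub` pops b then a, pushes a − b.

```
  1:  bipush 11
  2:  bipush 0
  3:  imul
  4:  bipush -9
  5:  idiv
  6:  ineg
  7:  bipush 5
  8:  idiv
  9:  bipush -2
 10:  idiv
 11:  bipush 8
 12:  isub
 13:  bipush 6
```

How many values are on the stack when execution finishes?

2

bipush 11 -> [11]
bipush 0  -> [11, 0]
imul      -> [0]
bipush -9 -> [0, -9]
idiv      -> [0]
ineg      -> [0]
bipush 5  -> [0, 5]
idiv      -> [0]
bipush -2 -> [0, -2]
idiv      -> [0]
bipush 8  -> [0, 8]
isub      -> [-8]
bipush 6  -> [-8, 6]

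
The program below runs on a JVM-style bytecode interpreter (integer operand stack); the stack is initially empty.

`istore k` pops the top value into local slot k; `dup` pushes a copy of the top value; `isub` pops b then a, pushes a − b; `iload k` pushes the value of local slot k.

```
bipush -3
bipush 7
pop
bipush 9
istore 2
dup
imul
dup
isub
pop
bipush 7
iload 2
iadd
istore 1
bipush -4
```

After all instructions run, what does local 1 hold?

bipush -3 → -3
bipush 7  → -3 7
pop       → -3
bipush 9  → -3 9
istore 2  → -3
dup       → -3 -3
imul      → 9
dup       → 9 9
isub      → 0
pop       → (empty)
bipush 7  → 7
iload 2   → 7 9
iadd      → 16
istore 1  → (empty)
bipush -4 → -4

16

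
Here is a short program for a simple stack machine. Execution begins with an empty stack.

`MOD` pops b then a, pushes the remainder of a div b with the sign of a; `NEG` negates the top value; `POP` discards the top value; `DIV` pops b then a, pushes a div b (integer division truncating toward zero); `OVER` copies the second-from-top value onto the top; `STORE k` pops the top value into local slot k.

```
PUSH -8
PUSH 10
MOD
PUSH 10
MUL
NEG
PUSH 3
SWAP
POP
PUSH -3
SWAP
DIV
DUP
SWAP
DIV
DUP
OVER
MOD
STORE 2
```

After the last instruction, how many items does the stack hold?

1

PUSH -8 → [-8]
PUSH 10 → [-8, 10]
MOD     → [-8]
PUSH 10 → [-8, 10]
MUL     → [-80]
NEG     → [80]
PUSH 3  → [80, 3]
SWAP    → [3, 80]
POP     → [3]
PUSH -3 → [3, -3]
SWAP    → [-3, 3]
DIV     → [-1]
DUP     → [-1, -1]
SWAP    → [-1, -1]
DIV     → [1]
DUP     → [1, 1]
OVER    → [1, 1, 1]
MOD     → [1, 0]
STORE 2 → [1]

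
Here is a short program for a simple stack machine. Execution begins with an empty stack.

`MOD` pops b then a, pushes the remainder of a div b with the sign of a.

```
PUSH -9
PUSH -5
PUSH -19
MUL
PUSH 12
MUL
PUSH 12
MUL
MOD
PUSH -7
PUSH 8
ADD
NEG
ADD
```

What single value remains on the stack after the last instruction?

-10

PUSH -9  : [-9]
PUSH -5  : [-9, -5]
PUSH -19 : [-9, -5, -19]
MUL      : [-9, 95]
PUSH 12  : [-9, 95, 12]
MUL      : [-9, 1140]
PUSH 12  : [-9, 1140, 12]
MUL      : [-9, 13680]
MOD      : [-9]
PUSH -7  : [-9, -7]
PUSH 8   : [-9, -7, 8]
ADD      : [-9, 1]
NEG      : [-9, -1]
ADD      : [-10]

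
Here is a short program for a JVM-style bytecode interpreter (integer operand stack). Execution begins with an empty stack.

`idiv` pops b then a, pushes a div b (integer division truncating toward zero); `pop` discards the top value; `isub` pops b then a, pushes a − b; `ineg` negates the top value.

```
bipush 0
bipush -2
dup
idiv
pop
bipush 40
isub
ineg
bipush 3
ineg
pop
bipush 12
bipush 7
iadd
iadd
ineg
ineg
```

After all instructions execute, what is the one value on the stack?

59

bipush 0   0
bipush -2  0 -2
dup        0 -2 -2
idiv       0 1
pop        0
bipush 40  0 40
isub       -40
ineg       40
bipush 3   40 3
ineg       40 -3
pop        40
bipush 12  40 12
bipush 7   40 12 7
iadd       40 19
iadd       59
ineg       -59
ineg       59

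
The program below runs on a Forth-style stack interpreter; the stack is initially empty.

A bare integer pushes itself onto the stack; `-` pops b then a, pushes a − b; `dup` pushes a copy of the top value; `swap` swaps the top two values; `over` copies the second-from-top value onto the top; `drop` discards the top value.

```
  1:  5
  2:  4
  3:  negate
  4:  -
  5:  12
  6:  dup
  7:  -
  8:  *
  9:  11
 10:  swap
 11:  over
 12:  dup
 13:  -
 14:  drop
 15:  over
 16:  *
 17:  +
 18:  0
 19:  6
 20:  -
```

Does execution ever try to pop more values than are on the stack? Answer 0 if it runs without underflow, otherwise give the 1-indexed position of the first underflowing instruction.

0

5       [5]
4       [5, 4]
negate  [5, -4]
-       [9]
12      [9, 12]
dup     [9, 12, 12]
-       [9, 0]
*       [0]
11      [0, 11]
swap    [11, 0]
over    [11, 0, 11]
dup     [11, 0, 11, 11]
-       [11, 0, 0]
drop    [11, 0]
over    [11, 0, 11]
*       [11, 0]
+       [11]
0       [11, 0]
6       [11, 0, 6]
-       [11, -6]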